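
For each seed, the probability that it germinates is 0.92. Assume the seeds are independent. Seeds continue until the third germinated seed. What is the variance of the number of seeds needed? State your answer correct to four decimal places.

0.2836

Y = total seeds until the third success; negative binomial with r=3, p=0.92.
Var(Y) = r(1−p)/p² = 3·0.08 / 0.92² = 0.283554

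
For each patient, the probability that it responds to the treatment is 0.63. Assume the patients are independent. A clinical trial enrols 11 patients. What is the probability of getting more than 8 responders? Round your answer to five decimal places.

X ~ Binomial(11, 0.63); P(X ≥ 9) = Σ C(11,k) p^k (1−p)^(11−k) over k:
  k=9: C(11,9)·0.63^9·0.37^2 = 0.1177148
  k=10: C(11,10)·0.63^10·0.37^1 = 0.0400867
  k=11: C(11,11)·0.63^11·0.37^0 = 0.0062051
Total = 0.1640065

0.16401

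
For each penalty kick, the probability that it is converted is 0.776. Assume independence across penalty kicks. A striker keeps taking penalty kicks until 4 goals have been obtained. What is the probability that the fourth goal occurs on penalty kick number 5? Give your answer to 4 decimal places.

Y = trial on which the fourth success occurs; negative binomial, r=4, p=0.776.
P(Y=5) = C(4,3) · p^4 · (1−p)^1
= 4 · 0.36262 · 0.224 = 0.324904

0.3249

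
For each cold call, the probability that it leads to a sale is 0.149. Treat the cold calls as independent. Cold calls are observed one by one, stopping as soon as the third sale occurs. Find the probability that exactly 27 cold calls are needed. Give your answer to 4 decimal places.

0.0224

Y = trial on which the third success occurs; negative binomial, r=3, p=0.149.
P(Y=27) = C(26,2) · p^3 · (1−p)^24
= 325 · 0.0033079 · 0.020812 = 0.022374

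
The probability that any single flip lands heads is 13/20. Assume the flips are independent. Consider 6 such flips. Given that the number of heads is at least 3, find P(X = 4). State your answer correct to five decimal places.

X ~ Binomial(6, 0.65). Want P(X=4 | X≥3) = P(X=4) / P(X≥3).
P(X=4) = C(6,4)·0.65^4·0.35^2 = 0.3280052
P(X≥3) = 1 − 0.0018383 − 0.0204835 − 0.0951021 = 0.8825761
Ratio = 0.3280052 / 0.8825761 = 0.3716453

0.37165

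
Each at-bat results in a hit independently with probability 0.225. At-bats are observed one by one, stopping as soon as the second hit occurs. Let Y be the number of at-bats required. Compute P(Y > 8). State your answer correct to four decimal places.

0.4324

Needing more than 8 at-bats ⇔ fewer than 2 successes in the first 8. With X ~ Binomial(8, 0.225), P(Y > 8) = P(X ≤ 1).
  k=0: C(8,0)·0.225^0·0.775^8 = 0.130141
  k=1: C(8,1)·0.225^1·0.775^7 = 0.302263
P(X ≤ 1) = 0.432403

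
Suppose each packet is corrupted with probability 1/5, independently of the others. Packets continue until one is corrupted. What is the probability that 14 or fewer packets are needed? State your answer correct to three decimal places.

Y = number of packets to the first success; geometric, p = 0.20.
P(Y ≤ 14) = 1 − (1−p)^14 = 1 − 0.04398 = 0.95602

0.956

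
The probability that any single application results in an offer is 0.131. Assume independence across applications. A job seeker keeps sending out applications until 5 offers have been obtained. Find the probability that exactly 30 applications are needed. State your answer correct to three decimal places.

Y = trial on which the fifth success occurs; negative binomial, r=5, p=0.131.
P(Y=30) = C(29,4) · p^5 · (1−p)^25
= 23751 · 3.8579e-05 · 0.029888 = 0.02739

0.027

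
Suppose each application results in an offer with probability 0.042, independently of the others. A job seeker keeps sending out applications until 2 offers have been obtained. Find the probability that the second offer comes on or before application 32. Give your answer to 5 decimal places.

0.39125

Finishing within 32 applications ⇔ at least 2 successes in the first 32. With X ~ Binomial(32, 0.042), P(Y ≤ 32) = 1 − P(X ≤ 1).
  k=0: C(32,0)·0.042^0·0.958^32 = 0.2533356
  k=1: C(32,1)·0.042^1·0.958^31 = 0.3554103
1 − 0.6087460 = 0.3912540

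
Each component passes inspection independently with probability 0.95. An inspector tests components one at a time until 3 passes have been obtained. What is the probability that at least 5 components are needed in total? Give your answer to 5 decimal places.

Needing more than 4 components ⇔ fewer than 3 successes in the first 4. With X ~ Binomial(4, 0.95), P(Y > 4) = P(X ≤ 2).
  k=0: C(4,0)·0.95^0·0.05^4 = 0.0000063
  k=1: C(4,1)·0.95^1·0.05^3 = 0.0004750
  k=2: C(4,2)·0.95^2·0.05^2 = 0.0135375
P(X ≤ 2) = 0.0140187

0.01402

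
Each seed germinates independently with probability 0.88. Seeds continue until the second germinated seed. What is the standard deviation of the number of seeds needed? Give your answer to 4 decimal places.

Y = total seeds until the second success; negative binomial with r=2, p=0.88.
SD(Y) = √[r(1−p)/p²] = √(0.309917) = 0.556702

0.5567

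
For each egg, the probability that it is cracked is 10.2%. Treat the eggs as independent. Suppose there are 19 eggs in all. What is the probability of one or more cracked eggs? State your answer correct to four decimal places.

P(at least one) = 1 − P(none) = 1 − (1 − 0.102)^19
= 1 − 0.129494 = 0.870506

0.8705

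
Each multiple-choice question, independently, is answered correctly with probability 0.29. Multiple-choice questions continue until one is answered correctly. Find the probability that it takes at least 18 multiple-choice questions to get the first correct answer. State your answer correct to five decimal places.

0.00296

Y = number of multiple-choice questions to the first success; geometric, p = 0.29.
P(Y > 17) = P(first 17 all fail) = (1−p)^17 = 0.0029607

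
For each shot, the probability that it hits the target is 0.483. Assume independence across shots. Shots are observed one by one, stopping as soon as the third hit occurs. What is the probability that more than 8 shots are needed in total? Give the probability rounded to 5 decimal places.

Needing more than 8 shots ⇔ fewer than 3 successes in the first 8. With X ~ Binomial(8, 0.483), P(Y > 8) = P(X ≤ 2).
  k=0: C(8,0)·0.483^0·0.517^8 = 0.0051042
  k=1: C(8,1)·0.483^1·0.517^7 = 0.0381479
  k=2: C(8,2)·0.483^2·0.517^6 = 0.1247371
P(X ≤ 2) = 0.1679892

0.16799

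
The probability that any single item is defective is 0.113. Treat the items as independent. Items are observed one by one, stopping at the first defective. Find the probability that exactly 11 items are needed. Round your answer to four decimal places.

Geometric (trials to first success), p = 0.113.
P(Y = 11) = (1−p)^10 · p = 0.30146 · 0.113 = 0.034065

0.0341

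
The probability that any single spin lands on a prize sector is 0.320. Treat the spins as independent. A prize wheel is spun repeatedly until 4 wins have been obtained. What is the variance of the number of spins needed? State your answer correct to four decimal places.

26.5625

Y = total spins until the fourth success; negative binomial with r=4, p=0.32.
Var(Y) = r(1−p)/p² = 4·0.68 / 0.32² = 26.562500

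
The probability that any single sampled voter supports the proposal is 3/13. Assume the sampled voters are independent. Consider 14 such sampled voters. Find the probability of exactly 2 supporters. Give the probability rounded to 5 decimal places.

0.20801

X ~ Binomial(n=14, p=0.230769).
P(X=2) = C(14,2) · p^2 · (1−p)^12
= 91 · 0.053254 · 0.042922 = 0.2080065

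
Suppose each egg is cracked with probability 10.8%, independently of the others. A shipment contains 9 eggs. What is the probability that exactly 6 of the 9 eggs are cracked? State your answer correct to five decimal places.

0.00009

X ~ Binomial(n=9, p=0.108).
P(X=6) = C(9,6) · p^6 · (1−p)^3
= 84 · 1.5869e-06 · 0.70973 = 0.0000946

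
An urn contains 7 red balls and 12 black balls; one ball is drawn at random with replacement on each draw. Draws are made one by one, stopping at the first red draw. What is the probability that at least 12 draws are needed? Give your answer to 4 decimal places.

0.0064

Y = number of draws to the first success; geometric, p = 0.368421.
P(Y > 11) = P(first 11 all fail) = (1−p)^11 = 0.006378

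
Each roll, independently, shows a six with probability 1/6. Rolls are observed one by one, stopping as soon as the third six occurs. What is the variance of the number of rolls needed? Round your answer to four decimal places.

Y = total rolls until the third success; negative binomial with r=3, p=0.166667.
Var(Y) = r(1−p)/p² = 3·0.833333 / 0.166667² = 90.000000

90.0000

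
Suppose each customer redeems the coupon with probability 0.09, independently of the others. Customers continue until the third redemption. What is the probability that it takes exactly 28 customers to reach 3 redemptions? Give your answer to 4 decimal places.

Y = trial on which the third success occurs; negative binomial, r=3, p=0.09.
P(Y=28) = C(27,2) · p^3 · (1−p)^25
= 351 · 0.000729 · 0.094631 = 0.024214

0.0242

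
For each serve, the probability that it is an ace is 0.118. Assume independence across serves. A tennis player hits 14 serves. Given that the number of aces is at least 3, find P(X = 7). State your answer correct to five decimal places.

X ~ Binomial(14, 0.118). Want P(X=7 | X≥3) = P(X=7) / P(X≥3).
P(X=7) = C(14,7)·0.118^7·0.882^7 = 0.0004539
P(X≥3) = 1 − 0.1724091 − 0.3229250 − 0.2808203 = 0.2238457
Ratio = 0.0004539 / 0.2238457 = 0.0020279

0.00203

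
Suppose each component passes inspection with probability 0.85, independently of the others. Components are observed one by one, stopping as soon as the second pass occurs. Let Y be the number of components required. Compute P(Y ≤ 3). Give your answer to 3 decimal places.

Finishing within 3 components ⇔ at least 2 successes in the first 3. With X ~ Binomial(3, 0.85), P(Y ≤ 3) = 1 − P(X ≤ 1).
  k=0: C(3,0)·0.85^0·0.15^3 = 0.00337
  k=1: C(3,1)·0.85^1·0.15^2 = 0.05738
1 − 0.06075 = 0.93925

0.939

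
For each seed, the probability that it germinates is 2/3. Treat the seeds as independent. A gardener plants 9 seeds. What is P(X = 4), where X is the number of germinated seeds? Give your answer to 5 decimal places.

0.10242

X ~ Binomial(n=9, p=0.666667).
P(X=4) = C(9,4) · p^4 · (1−p)^5
= 126 · 0.19753 · 0.0041152 = 0.1024234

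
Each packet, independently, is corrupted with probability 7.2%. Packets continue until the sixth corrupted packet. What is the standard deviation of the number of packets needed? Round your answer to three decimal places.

Y = total packets until the sixth success; negative binomial with r=6, p=0.072.
SD(Y) = √[r(1−p)/p²] = √(1074.07407) = 32.77307

32.773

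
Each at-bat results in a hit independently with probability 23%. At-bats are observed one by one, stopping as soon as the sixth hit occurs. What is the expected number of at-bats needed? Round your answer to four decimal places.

Y = total at-bats until the sixth success; negative binomial with r=6, p=0.23.
E[Y] = r / p = 6 / 0.23 = 26.086957

26.0870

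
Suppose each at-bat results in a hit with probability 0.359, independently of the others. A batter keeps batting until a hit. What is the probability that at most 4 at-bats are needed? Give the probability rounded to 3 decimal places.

0.831

Y = number of at-bats to the first success; geometric, p = 0.359.
P(Y ≤ 4) = 1 − (1−p)^4 = 1 − 0.16882 = 0.83118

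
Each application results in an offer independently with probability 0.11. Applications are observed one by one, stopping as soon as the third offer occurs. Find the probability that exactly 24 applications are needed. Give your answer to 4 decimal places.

Y = trial on which the third success occurs; negative binomial, r=3, p=0.11.
P(Y=24) = C(23,2) · p^3 · (1−p)^21
= 253 · 0.001331 · 0.086535 = 0.029140

0.0291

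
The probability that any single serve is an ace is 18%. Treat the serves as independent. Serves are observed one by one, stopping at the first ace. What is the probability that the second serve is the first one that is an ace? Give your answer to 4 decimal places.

Geometric (trials to first success), p = 0.18.
P(Y = 2) = (1−p)^1 · p = 0.82 · 0.18 = 0.147600

0.1476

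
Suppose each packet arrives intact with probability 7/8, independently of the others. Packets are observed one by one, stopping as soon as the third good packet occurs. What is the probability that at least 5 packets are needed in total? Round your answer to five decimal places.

Needing more than 4 packets ⇔ fewer than 3 successes in the first 4. With X ~ Binomial(4, 0.875), P(Y > 4) = P(X ≤ 2).
  k=0: C(4,0)·0.875^0·0.125^4 = 0.0002441
  k=1: C(4,1)·0.875^1·0.125^3 = 0.0068359
  k=2: C(4,2)·0.875^2·0.125^2 = 0.0717773
P(X ≤ 2) = 0.0788574

0.07886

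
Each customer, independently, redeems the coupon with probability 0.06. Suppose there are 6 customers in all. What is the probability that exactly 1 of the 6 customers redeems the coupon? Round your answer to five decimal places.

0.26421

X ~ Binomial(n=6, p=0.06).
P(X=1) = C(6,1) · p^1 · (1−p)^5
= 6 · 0.06 · 0.7339 = 0.2642054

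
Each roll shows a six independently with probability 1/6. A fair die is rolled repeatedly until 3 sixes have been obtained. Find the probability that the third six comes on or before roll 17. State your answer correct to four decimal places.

0.5565

Finishing within 17 rolls ⇔ at least 3 successes in the first 17. With X ~ Binomial(17, 0.166667), P(Y ≤ 17) = 1 − P(X ≤ 2).
  k=0: C(17,0)·0.166667^0·0.833333^17 = 0.045073
  k=1: C(17,1)·0.166667^1·0.833333^16 = 0.153249
  k=2: C(17,2)·0.166667^2·0.833333^15 = 0.245198
1 − 0.443521 = 0.556479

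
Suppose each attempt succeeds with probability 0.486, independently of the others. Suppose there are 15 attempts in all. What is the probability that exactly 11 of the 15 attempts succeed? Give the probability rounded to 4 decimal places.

0.0340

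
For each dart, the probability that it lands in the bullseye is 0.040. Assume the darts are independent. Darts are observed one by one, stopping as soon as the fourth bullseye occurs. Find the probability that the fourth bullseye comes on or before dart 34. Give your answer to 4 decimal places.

Finishing within 34 darts ⇔ at least 4 successes in the first 34. With X ~ Binomial(34, 0.04), P(Y ≤ 34) = 1 − P(X ≤ 3).
  k=0: C(34,0)·0.04^0·0.96^34 = 0.249587
  k=1: C(34,1)·0.04^1·0.96^33 = 0.353582
  k=2: C(34,2)·0.04^2·0.96^32 = 0.243087
  k=3: C(34,3)·0.04^3·0.96^31 = 0.108039
1 − 0.954295 = 0.045705

0.0457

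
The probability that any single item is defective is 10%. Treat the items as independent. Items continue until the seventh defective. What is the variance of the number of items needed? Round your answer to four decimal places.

Y = total items until the seventh success; negative binomial with r=7, p=0.10.
Var(Y) = r(1−p)/p² = 7·0.90 / 0.10² = 630.000000

630.0000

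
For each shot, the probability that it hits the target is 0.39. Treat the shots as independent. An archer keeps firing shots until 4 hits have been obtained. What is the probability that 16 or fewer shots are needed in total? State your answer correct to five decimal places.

Finishing within 16 shots ⇔ at least 4 successes in the first 16. With X ~ Binomial(16, 0.39), P(Y ≤ 16) = 1 − P(X ≤ 3).
  k=0: C(16,0)·0.39^0·0.61^16 = 0.0003675
  k=1: C(16,1)·0.39^1·0.61^15 = 0.0037595
  k=2: C(16,2)·0.39^2·0.61^14 = 0.0180272
  k=3: C(16,3)·0.39^3·0.61^13 = 0.0537861
1 − 0.0759403 = 0.9240597

0.92406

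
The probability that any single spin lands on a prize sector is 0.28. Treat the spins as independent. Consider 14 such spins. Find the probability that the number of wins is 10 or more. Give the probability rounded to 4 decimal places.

0.0009

X ~ Binomial(14, 0.28); P(X ≥ 10) = Σ C(14,k) p^k (1−p)^(14−k) over k:
  k=10: C(14,10)·0.28^10·0.72^4 = 0.000797
  k=11: C(14,11)·0.28^11·0.72^3 = 0.000113
  k=12: C(14,12)·0.28^12·0.72^2 = 0.000011
  k=13: C(14,13)·0.28^13·0.72^1 = 0.000001
  k=14: C(14,14)·0.28^14·0.72^0 = 0.000000
Total = 0.000921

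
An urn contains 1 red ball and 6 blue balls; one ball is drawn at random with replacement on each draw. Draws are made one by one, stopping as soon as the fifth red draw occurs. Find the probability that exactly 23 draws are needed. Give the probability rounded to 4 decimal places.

Y = trial on which the fifth success occurs; negative binomial, r=5, p=0.142857.
P(Y=23) = C(22,4) · p^5 · (1−p)^18
= 7315 · 5.9499e-05 · 0.062367 = 0.027145

0.0271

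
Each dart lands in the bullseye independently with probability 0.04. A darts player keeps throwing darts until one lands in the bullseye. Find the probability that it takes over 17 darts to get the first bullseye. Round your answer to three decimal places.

Y = number of darts to the first success; geometric, p = 0.04.
P(Y > 17) = P(first 17 all fail) = (1−p)^17 = 0.49959

0.500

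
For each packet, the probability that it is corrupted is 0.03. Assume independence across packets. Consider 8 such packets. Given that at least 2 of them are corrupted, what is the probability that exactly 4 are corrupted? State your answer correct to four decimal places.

X ~ Binomial(8, 0.03). Want P(X=4 | X≥2) = P(X=4) / P(X≥2).
P(X=4) = C(8,4)·0.03^4·0.97^4 = 0.000050
P(X≥2) = 1 − 0.783743 − 0.193916 = 0.022341
Ratio = 0.000050 / 0.022341 = 0.002247

0.0022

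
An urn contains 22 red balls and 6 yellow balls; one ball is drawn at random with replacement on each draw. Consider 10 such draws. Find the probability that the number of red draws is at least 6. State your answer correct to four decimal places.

0.9568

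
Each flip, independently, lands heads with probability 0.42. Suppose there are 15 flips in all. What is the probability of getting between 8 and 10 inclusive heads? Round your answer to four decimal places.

0.2487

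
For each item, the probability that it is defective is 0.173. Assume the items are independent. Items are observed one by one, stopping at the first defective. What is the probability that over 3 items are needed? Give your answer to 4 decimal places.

0.5656

Y = number of items to the first success; geometric, p = 0.173.
P(Y > 3) = P(first 3 all fail) = (1−p)^3 = 0.565609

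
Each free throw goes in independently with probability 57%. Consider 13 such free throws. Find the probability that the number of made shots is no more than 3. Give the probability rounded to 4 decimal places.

0.0141

X ~ Binomial(13, 0.57); P(X ≤ 3) = Σ C(13,k) p^k (1−p)^(13−k) over k:
  k=0: C(13,0)·0.57^0·0.43^13 = 0.000017
  k=1: C(13,1)·0.57^1·0.43^12 = 0.000296
  k=2: C(13,2)·0.57^2·0.43^11 = 0.002355
  k=3: C(13,3)·0.57^3·0.43^10 = 0.011447
Total = 0.014115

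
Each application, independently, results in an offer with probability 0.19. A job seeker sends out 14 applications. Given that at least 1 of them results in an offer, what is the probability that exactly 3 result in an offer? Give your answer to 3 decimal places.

X ~ Binomial(14, 0.19). Want P(X=3 | X≥1) = P(X=3) / P(X≥1).
P(X=3) = C(14,3)·0.19^3·0.81^11 = 0.24587
P(X≥1) = 1 − 0.05233 = 0.94767
Ratio = 0.24587 / 0.94767 = 0.25944

0.259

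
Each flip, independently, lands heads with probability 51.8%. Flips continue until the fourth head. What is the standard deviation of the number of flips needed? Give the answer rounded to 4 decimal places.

Y = total flips until the fourth success; negative binomial with r=4, p=0.518.
SD(Y) = √[r(1−p)/p²] = √(7.185343) = 2.680549

2.6805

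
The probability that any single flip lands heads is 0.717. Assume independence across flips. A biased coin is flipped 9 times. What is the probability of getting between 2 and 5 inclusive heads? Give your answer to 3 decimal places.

X ~ Binomial(9, 0.717); P(2 ≤ X ≤ 5) = Σ C(9,k) p^k (1−p)^(9−k) over k:
  k=2: C(9,2)·0.717^2·0.283^7 = 0.00269
  k=3: C(9,3)·0.717^3·0.283^6 = 0.01591
  k=4: C(9,4)·0.717^4·0.283^5 = 0.06045
  k=5: C(9,5)·0.717^5·0.283^4 = 0.15315
Total = 0.23219

0.232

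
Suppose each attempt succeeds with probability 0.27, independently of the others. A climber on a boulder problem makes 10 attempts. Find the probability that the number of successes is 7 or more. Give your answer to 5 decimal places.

X ~ Binomial(10, 0.27); P(X ≥ 7) = Σ C(10,k) p^k (1−p)^(10−k) over k:
  k=7: C(10,7)·0.27^7·0.73^3 = 0.0048831
  k=8: C(10,8)·0.27^8·0.73^2 = 0.0006773
  k=9: C(10,9)·0.27^9·0.73^1 = 0.0000557
  k=10: C(10,10)·0.27^10·0.73^0 = 0.0000021
Total = 0.0056181

0.00562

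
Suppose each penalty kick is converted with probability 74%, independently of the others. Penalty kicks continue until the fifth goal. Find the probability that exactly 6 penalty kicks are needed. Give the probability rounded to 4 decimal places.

Y = trial on which the fifth success occurs; negative binomial, r=5, p=0.74.
P(Y=6) = C(5,4) · p^5 · (1−p)^1
= 5 · 0.2219 · 0.26 = 0.288471

0.2885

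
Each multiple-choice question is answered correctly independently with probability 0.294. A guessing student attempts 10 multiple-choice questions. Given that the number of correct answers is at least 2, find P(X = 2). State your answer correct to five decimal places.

X ~ Binomial(10, 0.294). Want P(X=2 | X≥2) = P(X=2) / P(X≥2).
P(X=2) = C(10,2)·0.294^2·0.706^8 = 0.2400738
P(X≥2) = 1 − 0.0307643 − 0.1281119 = 0.8411238
Ratio = 0.2400738 / 0.8411238 = 0.2854203

0.28542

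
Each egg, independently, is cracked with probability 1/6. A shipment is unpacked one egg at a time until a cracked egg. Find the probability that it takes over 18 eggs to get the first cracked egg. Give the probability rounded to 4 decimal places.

0.0376

Y = number of eggs to the first success; geometric, p = 0.166667.
P(Y > 18) = P(first 18 all fail) = (1−p)^18 = 0.037561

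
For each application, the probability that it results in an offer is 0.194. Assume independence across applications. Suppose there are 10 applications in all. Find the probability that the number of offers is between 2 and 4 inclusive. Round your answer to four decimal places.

0.5768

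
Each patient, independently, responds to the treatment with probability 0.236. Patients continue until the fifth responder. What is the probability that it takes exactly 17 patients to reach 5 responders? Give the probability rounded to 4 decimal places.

0.0527

Y = trial on which the fifth success occurs; negative binomial, r=5, p=0.236.
P(Y=17) = C(16,4) · p^5 · (1−p)^12
= 1820 · 0.00073208 · 0.039548 = 0.052693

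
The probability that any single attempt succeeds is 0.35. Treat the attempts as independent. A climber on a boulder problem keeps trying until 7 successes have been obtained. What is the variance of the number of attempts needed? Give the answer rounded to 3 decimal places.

Y = total attempts until the seventh success; negative binomial with r=7, p=0.35.
Var(Y) = r(1−p)/p² = 7·0.65 / 0.35² = 37.14286

37.143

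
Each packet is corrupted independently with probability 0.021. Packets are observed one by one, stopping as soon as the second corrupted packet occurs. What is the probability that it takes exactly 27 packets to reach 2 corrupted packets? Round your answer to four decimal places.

0.0067

Y = trial on which the second success occurs; negative binomial, r=2, p=0.021.
P(Y=27) = C(26,1) · p^2 · (1−p)^25
= 26 · 0.000441 · 0.58826 = 0.006745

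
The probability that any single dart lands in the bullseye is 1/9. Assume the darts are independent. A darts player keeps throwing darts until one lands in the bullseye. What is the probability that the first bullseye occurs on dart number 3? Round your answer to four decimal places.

0.0878

Geometric (trials to first success), p = 0.111111.
P(Y = 3) = (1−p)^2 · p = 0.79012 · 0.111111 = 0.087791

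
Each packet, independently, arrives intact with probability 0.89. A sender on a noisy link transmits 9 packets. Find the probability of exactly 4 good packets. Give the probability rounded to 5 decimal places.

X ~ Binomial(n=9, p=0.89).
P(X=4) = C(9,4) · p^4 · (1−p)^5
= 126 · 0.62742 · 1.6105e-05 = 0.0012732

0.00127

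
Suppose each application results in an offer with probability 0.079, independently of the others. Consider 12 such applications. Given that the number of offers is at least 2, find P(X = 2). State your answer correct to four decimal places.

0.7410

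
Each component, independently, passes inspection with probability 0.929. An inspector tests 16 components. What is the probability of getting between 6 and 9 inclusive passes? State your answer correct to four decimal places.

X ~ Binomial(16, 0.929); P(6 ≤ X ≤ 9) = Σ C(16,k) p^k (1−p)^(16−k) over k:
  k=6: C(16,6)·0.929^6·0.071^10 = 0.000000
  k=7: C(16,7)·0.929^7·0.071^9 = 0.000000
  k=8: C(16,8)·0.929^8·0.071^8 = 0.000005
  k=9: C(16,9)·0.929^9·0.071^7 = 0.000054
Total = 0.000059

0.0001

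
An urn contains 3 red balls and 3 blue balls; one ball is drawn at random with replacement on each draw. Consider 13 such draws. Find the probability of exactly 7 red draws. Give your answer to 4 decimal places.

X ~ Binomial(n=13, p=0.50).
P(X=7) = C(13,7) · p^7 · (1−p)^6
= 1716 · 0.0078125 · 0.015625 = 0.209473

0.2095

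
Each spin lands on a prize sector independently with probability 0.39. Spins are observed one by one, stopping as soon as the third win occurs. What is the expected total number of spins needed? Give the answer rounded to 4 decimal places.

Y = total spins until the third success; negative binomial with r=3, p=0.39.
E[Y] = r / p = 3 / 0.39 = 7.692308

7.6923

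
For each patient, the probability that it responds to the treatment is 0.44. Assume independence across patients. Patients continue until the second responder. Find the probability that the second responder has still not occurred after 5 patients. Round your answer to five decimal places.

Needing more than 5 patients ⇔ fewer than 2 successes in the first 5. With X ~ Binomial(5, 0.44), P(Y > 5) = P(X ≤ 1).
  k=0: C(5,0)·0.44^0·0.56^5 = 0.0550732
  k=1: C(5,1)·0.44^1·0.56^4 = 0.2163589
P(X ≤ 1) = 0.2714321

0.27143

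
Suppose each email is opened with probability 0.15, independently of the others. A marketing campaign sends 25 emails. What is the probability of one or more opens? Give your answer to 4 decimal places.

P(at least one) = 1 − P(none) = 1 − (1 − 0.15)^25
= 1 − 0.017198 = 0.982802

0.9828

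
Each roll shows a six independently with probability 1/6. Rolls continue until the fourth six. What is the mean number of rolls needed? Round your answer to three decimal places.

Y = total rolls until the fourth success; negative binomial with r=4, p=0.166667.
E[Y] = r / p = 4 / 0.166667 = 24.00000

24.000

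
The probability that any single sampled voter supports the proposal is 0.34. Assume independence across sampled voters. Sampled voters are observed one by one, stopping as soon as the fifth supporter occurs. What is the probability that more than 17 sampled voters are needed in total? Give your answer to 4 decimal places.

Needing more than 17 sampled voters ⇔ fewer than 5 successes in the first 17. With X ~ Binomial(17, 0.34), P(Y > 17) = P(X ≤ 4).
  k=0: C(17,0)·0.34^0·0.66^17 = 0.000856
  k=1: C(17,1)·0.34^1·0.66^16 = 0.007493
  k=2: C(17,2)·0.34^2·0.66^15 = 0.030878
  k=3: C(17,3)·0.34^3·0.66^14 = 0.079535
  k=4: C(17,4)·0.34^4·0.66^13 = 0.143405
P(X ≤ 4) = 0.262167

0.2622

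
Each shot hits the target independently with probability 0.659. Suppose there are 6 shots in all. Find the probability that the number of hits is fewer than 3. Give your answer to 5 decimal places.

0.10788

X ~ Binomial(6, 0.659); P(X ≤ 2) = Σ C(6,k) p^k (1−p)^(6−k) over k:
  k=0: C(6,0)·0.659^0·0.341^6 = 0.0015723
  k=1: C(6,1)·0.659^1·0.341^5 = 0.0182309
  k=2: C(6,2)·0.659^2·0.341^4 = 0.0880805
Total = 0.1078837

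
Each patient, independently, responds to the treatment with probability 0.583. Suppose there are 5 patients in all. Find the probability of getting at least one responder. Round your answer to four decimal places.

P(at least one) = 1 − P(none) = 1 − (1 − 0.583)^5
= 1 − 0.012609 = 0.987391

0.9874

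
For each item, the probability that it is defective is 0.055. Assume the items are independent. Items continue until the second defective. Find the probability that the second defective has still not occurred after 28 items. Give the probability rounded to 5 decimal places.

Needing more than 28 items ⇔ fewer than 2 successes in the first 28. With X ~ Binomial(28, 0.055), P(Y > 28) = P(X ≤ 1).
  k=0: C(28,0)·0.055^0·0.945^28 = 0.2051590
  k=1: C(28,1)·0.055^1·0.945^27 = 0.3343332
P(X ≤ 1) = 0.5394923

0.53949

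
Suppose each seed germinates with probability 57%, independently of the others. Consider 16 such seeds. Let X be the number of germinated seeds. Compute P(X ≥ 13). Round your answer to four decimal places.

X ~ Binomial(16, 0.57); P(X ≥ 13) = Σ C(16,k) p^k (1−p)^(16−k) over k:
  k=13: C(16,13)·0.57^13·0.43^3 = 0.029852
  k=14: C(16,14)·0.57^14·0.43^2 = 0.008479
  k=15: C(16,15)·0.57^15·0.43^1 = 0.001499
  k=16: C(16,16)·0.57^16·0.43^0 = 0.000124
Total = 0.039954

0.0400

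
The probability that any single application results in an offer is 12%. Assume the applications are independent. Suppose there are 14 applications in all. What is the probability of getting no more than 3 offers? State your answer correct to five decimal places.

0.92263

X ~ Binomial(14, 0.12); P(X ≤ 3) = Σ C(14,k) p^k (1−p)^(14−k) over k:
  k=0: C(14,0)·0.12^0·0.88^14 = 0.1670157
  k=1: C(14,1)·0.12^1·0.88^13 = 0.3188482
  k=2: C(14,2)·0.12^2·0.88^12 = 0.2826155
  k=3: C(14,3)·0.12^3·0.88^11 = 0.1541539
Total = 0.9226334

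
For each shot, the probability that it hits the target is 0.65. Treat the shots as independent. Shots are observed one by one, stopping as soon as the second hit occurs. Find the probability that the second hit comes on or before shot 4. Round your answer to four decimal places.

0.8735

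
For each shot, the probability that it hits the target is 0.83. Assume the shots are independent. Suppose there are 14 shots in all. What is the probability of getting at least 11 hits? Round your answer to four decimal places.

0.7962

X ~ Binomial(14, 0.83); P(X ≥ 11) = Σ C(14,k) p^k (1−p)^(14−k) over k:
  k=11: C(14,11)·0.83^11·0.17^3 = 0.230307
  k=12: C(14,12)·0.83^12·0.17^2 = 0.281110
  k=13: C(14,13)·0.83^13·0.17^1 = 0.211151
  k=14: C(14,14)·0.83^14·0.17^0 = 0.073637
Total = 0.796204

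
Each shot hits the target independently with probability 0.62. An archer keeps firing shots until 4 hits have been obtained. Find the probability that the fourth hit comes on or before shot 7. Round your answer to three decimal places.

Finishing within 7 shots ⇔ at least 4 successes in the first 7. With X ~ Binomial(7, 0.62), P(Y ≤ 7) = 1 − P(X ≤ 3).
  k=0: C(7,0)·0.62^0·0.38^7 = 0.00114
  k=1: C(7,1)·0.62^1·0.38^6 = 0.01307
  k=2: C(7,2)·0.62^2·0.38^5 = 0.06396
  k=3: C(7,3)·0.62^3·0.38^4 = 0.17393
1 − 0.25210 = 0.74790

0.748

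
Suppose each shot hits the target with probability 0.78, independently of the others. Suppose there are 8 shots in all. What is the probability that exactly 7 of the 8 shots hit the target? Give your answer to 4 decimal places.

0.3092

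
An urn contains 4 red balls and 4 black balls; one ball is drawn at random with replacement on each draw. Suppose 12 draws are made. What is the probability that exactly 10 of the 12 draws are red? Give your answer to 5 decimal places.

X ~ Binomial(n=12, p=0.50).
P(X=10) = C(12,10) · p^10 · (1−p)^2
= 66 · 0.00097656 · 0.25 = 0.0161133

0.01611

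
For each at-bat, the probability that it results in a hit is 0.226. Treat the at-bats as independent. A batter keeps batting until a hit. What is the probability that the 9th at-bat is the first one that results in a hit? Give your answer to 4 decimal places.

Geometric (trials to first success), p = 0.226.
P(Y = 9) = (1−p)^8 · p = 0.1288 · 0.226 = 0.029110

0.0291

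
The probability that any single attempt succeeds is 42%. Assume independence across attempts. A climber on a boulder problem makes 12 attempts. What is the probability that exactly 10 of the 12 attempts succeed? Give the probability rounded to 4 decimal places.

0.0038

X ~ Binomial(n=12, p=0.42).
P(X=10) = C(12,10) · p^10 · (1−p)^2
= 66 · 0.0001708 · 0.3364 = 0.003792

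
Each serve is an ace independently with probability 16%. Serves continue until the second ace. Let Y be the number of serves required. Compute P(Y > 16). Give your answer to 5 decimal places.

Needing more than 16 serves ⇔ fewer than 2 successes in the first 16. With X ~ Binomial(16, 0.16), P(Y > 16) = P(X ≤ 1).
  k=0: C(16,0)·0.16^0·0.84^16 = 0.0614425
  k=1: C(16,1)·0.16^1·0.84^15 = 0.1872532
P(X ≤ 1) = 0.2486957

0.24870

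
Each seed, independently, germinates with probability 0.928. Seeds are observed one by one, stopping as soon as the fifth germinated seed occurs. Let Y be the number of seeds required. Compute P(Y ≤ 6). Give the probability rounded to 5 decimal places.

Finishing within 6 seeds ⇔ at least 5 successes in the first 6. With X ~ Binomial(6, 0.928), P(Y ≤ 6) = 1 − P(X ≤ 4).
  k=0: C(6,0)·0.928^0·0.072^6 = 0.0000001
  k=1: C(6,1)·0.928^1·0.072^5 = 0.0000108
  k=2: C(6,2)·0.928^2·0.072^4 = 0.0003472
  k=3: C(6,3)·0.928^3·0.072^3 = 0.0059658
  k=4: C(6,4)·0.928^4·0.072^2 = 0.0576698
1 − 0.0639937 = 0.9360063

0.93601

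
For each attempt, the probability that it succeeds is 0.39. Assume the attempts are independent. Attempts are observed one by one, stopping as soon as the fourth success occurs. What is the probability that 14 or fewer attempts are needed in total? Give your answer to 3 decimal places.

0.859

Finishing within 14 attempts ⇔ at least 4 successes in the first 14. With X ~ Binomial(14, 0.39), P(Y ≤ 14) = 1 − P(X ≤ 3).
  k=0: C(14,0)·0.39^0·0.61^14 = 0.00099
  k=1: C(14,1)·0.39^1·0.61^13 = 0.00884
  k=2: C(14,2)·0.39^2·0.61^12 = 0.03674
  k=3: C(14,3)·0.39^3·0.61^11 = 0.09396
1 − 0.14052 = 0.85948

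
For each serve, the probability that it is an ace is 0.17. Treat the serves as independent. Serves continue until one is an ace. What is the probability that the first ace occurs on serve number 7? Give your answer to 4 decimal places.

0.0556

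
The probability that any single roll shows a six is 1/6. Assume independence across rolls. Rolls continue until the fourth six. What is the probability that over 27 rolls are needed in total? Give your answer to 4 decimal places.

0.3191

Needing more than 27 rolls ⇔ fewer than 4 successes in the first 27. With X ~ Binomial(27, 0.166667), P(Y > 27) = P(X ≤ 3).
  k=0: C(27,0)·0.166667^0·0.833333^27 = 0.007280
  k=1: C(27,1)·0.166667^1·0.833333^26 = 0.039310
  k=2: C(27,2)·0.166667^2·0.833333^25 = 0.102205
  k=3: C(27,3)·0.166667^3·0.833333^24 = 0.170342
P(X ≤ 3) = 0.319137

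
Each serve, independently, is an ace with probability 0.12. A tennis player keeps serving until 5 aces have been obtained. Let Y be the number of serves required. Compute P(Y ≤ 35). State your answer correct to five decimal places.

Finishing within 35 serves ⇔ at least 5 successes in the first 35. With X ~ Binomial(35, 0.12), P(Y ≤ 35) = 1 − P(X ≤ 4).
  k=0: C(35,0)·0.12^0·0.88^35 = 0.0113997
  k=1: C(35,1)·0.12^1·0.88^34 = 0.0544077
  k=2: C(35,2)·0.12^2·0.88^33 = 0.1261269
  k=3: C(35,3)·0.12^3·0.88^32 = 0.1891903
  k=4: C(35,4)·0.12^4·0.88^31 = 0.2063894
1 − 0.5875140 = 0.4124860

0.41249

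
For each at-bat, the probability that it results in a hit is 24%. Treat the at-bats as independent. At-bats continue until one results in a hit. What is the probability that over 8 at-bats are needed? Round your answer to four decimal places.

0.1113

Y = number of at-bats to the first success; geometric, p = 0.24.
P(Y > 8) = P(first 8 all fail) = (1−p)^8 = 0.111303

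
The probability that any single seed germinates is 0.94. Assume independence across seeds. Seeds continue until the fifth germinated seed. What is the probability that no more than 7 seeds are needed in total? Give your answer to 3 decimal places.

0.994

Finishing within 7 seeds ⇔ at least 5 successes in the first 7. With X ~ Binomial(7, 0.94), P(Y ≤ 7) = 1 − P(X ≤ 4).
  k=0: C(7,0)·0.94^0·0.06^7 = 0.00000
  k=1: C(7,1)·0.94^1·0.06^6 = 0.00000
  k=2: C(7,2)·0.94^2·0.06^5 = 0.00001
  k=3: C(7,3)·0.94^3·0.06^4 = 0.00038
  k=4: C(7,4)·0.94^4·0.06^3 = 0.00590
1 − 0.00629 = 0.99371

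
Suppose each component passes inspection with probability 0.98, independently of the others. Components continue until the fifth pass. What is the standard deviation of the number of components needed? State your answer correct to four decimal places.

Y = total components until the fifth success; negative binomial with r=5, p=0.98.
SD(Y) = √[r(1−p)/p²] = √(0.104123) = 0.322681

0.3227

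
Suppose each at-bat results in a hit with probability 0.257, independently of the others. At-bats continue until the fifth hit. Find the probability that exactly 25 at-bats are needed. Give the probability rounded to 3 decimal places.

Y = trial on which the fifth success occurs; negative binomial, r=5, p=0.257.
P(Y=25) = C(24,4) · p^5 · (1−p)^20
= 10626 · 0.0011212 · 0.0026289 = 0.03132

0.031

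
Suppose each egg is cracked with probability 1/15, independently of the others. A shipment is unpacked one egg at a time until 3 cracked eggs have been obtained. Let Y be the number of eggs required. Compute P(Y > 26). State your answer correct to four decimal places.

0.7510

Needing more than 26 eggs ⇔ fewer than 3 successes in the first 26. With X ~ Binomial(26, 0.066667), P(Y > 26) = P(X ≤ 2).
  k=0: C(26,0)·0.066667^0·0.933333^26 = 0.166324
  k=1: C(26,1)·0.066667^1·0.933333^25 = 0.308888
  k=2: C(26,2)·0.066667^2·0.933333^24 = 0.275793
P(X ≤ 2) = 0.751006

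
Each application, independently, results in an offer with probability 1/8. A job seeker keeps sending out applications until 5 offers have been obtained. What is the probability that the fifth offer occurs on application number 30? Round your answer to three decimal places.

Y = trial on which the fifth success occurs; negative binomial, r=5, p=0.125.
P(Y=30) = C(29,4) · p^5 · (1−p)^25
= 23751 · 3.0518e-05 · 0.035498 = 0.02573

0.026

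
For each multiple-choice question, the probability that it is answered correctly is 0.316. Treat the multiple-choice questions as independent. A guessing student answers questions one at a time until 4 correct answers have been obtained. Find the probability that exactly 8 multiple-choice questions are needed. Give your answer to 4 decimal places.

0.0764

Y = trial on which the fourth success occurs; negative binomial, r=4, p=0.316.
P(Y=8) = C(7,3) · p^4 · (1−p)^4
= 35 · 0.0099712 · 0.21889 = 0.076391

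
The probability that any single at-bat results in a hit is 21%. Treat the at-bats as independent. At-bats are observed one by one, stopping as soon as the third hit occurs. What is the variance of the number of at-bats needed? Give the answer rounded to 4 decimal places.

Y = total at-bats until the third success; negative binomial with r=3, p=0.21.
Var(Y) = r(1−p)/p² = 3·0.79 / 0.21² = 53.741497

53.7415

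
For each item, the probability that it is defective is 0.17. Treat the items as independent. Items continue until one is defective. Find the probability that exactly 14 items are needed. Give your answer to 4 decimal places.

0.0151

Geometric (trials to first success), p = 0.17.
P(Y = 14) = (1−p)^13 · p = 0.088719 · 0.17 = 0.015082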